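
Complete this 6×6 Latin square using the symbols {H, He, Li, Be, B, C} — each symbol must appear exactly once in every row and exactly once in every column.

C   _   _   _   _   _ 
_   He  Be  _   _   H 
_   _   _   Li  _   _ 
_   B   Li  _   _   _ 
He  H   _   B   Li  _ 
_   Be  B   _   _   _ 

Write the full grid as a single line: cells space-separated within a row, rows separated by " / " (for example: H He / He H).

(r1,c2) = Li
(r2,c4) = C
(r2,c5) = B
(r3,c2) = C
(r5,c3) = C
(r5,c6) = Be
(r2,c1) = Li
(r6,c1) = H
(r6,c4) = He
(r6,c5) = C
(r6,c6) = Li
(r4,c1) = Be
(r4,c4) = H
(r4,c5) = He
(r4,c6) = C
(r1,c4) = Be
(r1,c5) = H
(r3,c1) = B
(r3,c5) = Be
(r3,c6) = He
(r1,c3) = He
(r1,c6) = B
(r3,c3) = H

C Li He Be H B / Li He Be C B H / B C H Li Be He / Be B Li H He C / He H C B Li Be / H Be B He C Li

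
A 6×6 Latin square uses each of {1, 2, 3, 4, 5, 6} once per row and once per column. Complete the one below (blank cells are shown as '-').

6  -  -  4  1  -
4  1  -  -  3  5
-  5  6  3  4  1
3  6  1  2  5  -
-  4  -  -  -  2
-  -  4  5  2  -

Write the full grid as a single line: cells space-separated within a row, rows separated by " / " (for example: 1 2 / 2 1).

6 2 5 4 1 3 / 4 1 2 6 3 5 / 2 5 6 3 4 1 / 3 6 1 2 5 4 / 5 4 3 1 6 2 / 1 3 4 5 2 6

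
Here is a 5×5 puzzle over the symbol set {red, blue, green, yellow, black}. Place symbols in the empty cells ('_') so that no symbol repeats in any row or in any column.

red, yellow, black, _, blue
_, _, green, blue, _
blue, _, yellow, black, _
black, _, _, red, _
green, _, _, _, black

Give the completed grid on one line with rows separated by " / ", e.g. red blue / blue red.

red yellow black green blue / yellow black green blue red / blue red yellow black green / black green blue red yellow / green blue red yellow black

(r1,c4) = green
(r2,c1) = yellow
(r2,c5) = red
(r3,c5) = green
(r4,c3) = blue
(r4,c5) = yellow
(r5,c3) = red
(r5,c4) = yellow
(r2,c2) = black
(r3,c2) = red
(r4,c2) = green
(r5,c2) = blue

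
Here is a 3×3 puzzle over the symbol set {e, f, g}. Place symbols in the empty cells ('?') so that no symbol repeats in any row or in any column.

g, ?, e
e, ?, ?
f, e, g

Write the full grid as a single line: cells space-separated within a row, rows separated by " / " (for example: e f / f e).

(r1,c2): row 1 has {e,g}; column 2 has {e}, so it must be f.
(r2,c2): row 2 has {e}; column 2 has {e,f}, so it must be g.
(r2,c3): row 2 has {e,g}; column 3 has {e,g}, so it must be f.

g f e / e g f / f e g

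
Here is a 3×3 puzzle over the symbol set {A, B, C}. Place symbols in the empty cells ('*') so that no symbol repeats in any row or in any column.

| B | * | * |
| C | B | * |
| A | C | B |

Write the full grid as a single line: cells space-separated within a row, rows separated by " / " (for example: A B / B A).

B A C / C B A / A C B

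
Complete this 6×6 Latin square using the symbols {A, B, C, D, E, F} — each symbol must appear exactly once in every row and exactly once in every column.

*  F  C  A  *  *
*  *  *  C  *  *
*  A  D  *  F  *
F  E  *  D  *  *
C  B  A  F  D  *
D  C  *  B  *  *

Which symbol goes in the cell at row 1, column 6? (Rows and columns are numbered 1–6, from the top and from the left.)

Cell (r2,c2): row 2 has {C}; column 2 has {A,B,C,E,F} → D.
Cell (r3,c4): row 3 has {A,D,F}; column 4 has {A,B,C,D,F} → E.
Cell (r4,c3): row 4 has {D,E,F}; column 3 has {A,C,D} → B.
Cell (r5,c6): row 5 has {A,B,C,D,F}; column 6 is empty so far → E.
Cell (r3,c1): row 3 has {A,D,E,F}; column 1 has {C,D,F} → B.
Cell (r3,c6): row 3 has {A,B,D,E,F}; column 6 has {E} → C.
Cell (r4,c6): row 4 has {B,D,E,F}; column 6 has {C,E} → A.
Cell (r6,c6): row 6 has {B,C,D}; column 6 has {A,C,E} → F.
Cell (r1,c1): row 1 has {A,C,F}; column 1 has {B,C,D,F} → E.
Cell (r1,c5): row 1 has {A,C,E,F}; column 5 has {D,F} → B.
Cell (r1,c6): row 1 has {A,B,C,E,F}; column 6 has {A,C,E,F} → D.

D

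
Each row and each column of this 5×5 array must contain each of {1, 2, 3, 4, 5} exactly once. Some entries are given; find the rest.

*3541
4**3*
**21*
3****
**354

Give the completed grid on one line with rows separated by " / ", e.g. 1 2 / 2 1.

At row 1, column 1: row 1 has {1,3,4,5}; column 1 has {3,4}; that leaves 2.
At row 2, column 3: row 2 has {3,4}; column 3 has {2,3,5}; that leaves 1.
At row 3, column 1: row 3 has {1,2}; column 1 has {2,3,4}; that leaves 5.
At row 3, column 2: row 3 has {1,2,5}; column 2 has {3}; that leaves 4.
At row 3, column 5: row 3 has {1,2,4,5}; column 5 has {1,4}; that leaves 3.
At row 4, column 3: row 4 has {3}; column 3 has {1,2,3,5}; that leaves 4.
At row 4, column 4: row 4 has {3,4}; column 4 has {1,3,4,5}; that leaves 2.
At row 4, column 5: row 4 has {2,3,4}; column 5 has {1,3,4}; that leaves 5.
At row 5, column 1: row 5 has {3,4,5}; column 1 has {2,3,4,5}; that leaves 1.
At row 5, column 2: row 5 has {1,3,4,5}; column 2 has {3,4}; that leaves 2.
At row 2, column 2: row 2 has {1,3,4}; column 2 has {2,3,4}; that leaves 5.
At row 2, column 5: row 2 has {1,3,4,5}; column 5 has {1,3,4,5}; that leaves 2.
At row 4, column 2: row 4 has {2,3,4,5}; column 2 has {2,3,4,5}; that leaves 1.

2 3 5 4 1 / 4 5 1 3 2 / 5 4 2 1 3 / 3 1 4 2 5 / 1 2 3 5 4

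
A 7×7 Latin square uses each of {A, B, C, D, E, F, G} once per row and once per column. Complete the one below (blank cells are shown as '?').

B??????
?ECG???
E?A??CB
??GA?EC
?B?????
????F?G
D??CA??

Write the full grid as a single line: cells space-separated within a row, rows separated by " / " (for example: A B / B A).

(r4,c1) = F
(r4,c2) = D
(r4,c5) = B
(r2,c1) = A
(r2,c5) = D
(r2,c7) = F
(r3,c5) = G
(r6,c1) = C
(r6,c2) = A
(r7,c7) = E
(r2,c6) = B
(r3,c2) = F
(r3,c4) = D
(r5,c1) = G
(r6,c6) = D
(r7,c2) = G
(r7,c6) = F
(r1,c2) = C
(r1,c5) = E
(r5,c5) = C
(r5,c6) = A
(r5,c7) = D
(r7,c3) = B
(r1,c4) = F
(r1,c6) = G
(r1,c7) = A
(r5,c4) = E
(r6,c3) = E
(r6,c4) = B
(r1,c3) = D
(r5,c3) = F

B C D F E G A / A E C G D B F / E F A D G C B / F D G A B E C / G B F E C A D / C A E B F D G / D G B C A F E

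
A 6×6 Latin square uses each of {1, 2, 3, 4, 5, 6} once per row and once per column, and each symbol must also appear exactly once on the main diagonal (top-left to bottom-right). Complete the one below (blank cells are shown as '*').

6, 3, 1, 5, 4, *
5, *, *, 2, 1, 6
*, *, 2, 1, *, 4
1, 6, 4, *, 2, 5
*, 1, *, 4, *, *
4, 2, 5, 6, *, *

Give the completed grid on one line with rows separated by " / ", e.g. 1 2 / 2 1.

(r1,c6) = 2
(r2,c2) = 4
(r2,c3) = 3
(r3,c1) = 3
(r3,c2) = 5
(r3,c5) = 6
(r4,c4) = 3
(r5,c1) = 2
(r5,c3) = 6
(r5,c5) = 5
(r5,c6) = 3
(r6,c5) = 3
(r6,c6) = 1

6 3 1 5 4 2 / 5 4 3 2 1 6 / 3 5 2 1 6 4 / 1 6 4 3 2 5 / 2 1 6 4 5 3 / 4 2 5 6 3 1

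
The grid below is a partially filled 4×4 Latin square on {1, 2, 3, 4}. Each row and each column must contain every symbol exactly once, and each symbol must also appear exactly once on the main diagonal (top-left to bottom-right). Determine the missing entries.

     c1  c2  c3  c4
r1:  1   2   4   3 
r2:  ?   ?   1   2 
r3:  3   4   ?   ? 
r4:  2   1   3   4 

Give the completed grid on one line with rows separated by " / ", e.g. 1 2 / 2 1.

1 2 4 3 / 4 3 1 2 / 3 4 2 1 / 2 1 3 4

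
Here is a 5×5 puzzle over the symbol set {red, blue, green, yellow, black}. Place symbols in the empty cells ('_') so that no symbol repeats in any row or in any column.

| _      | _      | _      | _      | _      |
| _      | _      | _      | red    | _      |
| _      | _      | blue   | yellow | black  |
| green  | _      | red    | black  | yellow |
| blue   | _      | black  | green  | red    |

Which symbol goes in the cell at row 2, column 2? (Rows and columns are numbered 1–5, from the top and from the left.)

black

Cell (r1,c4): row 1 is empty so far; column 4 has {red,green,yellow,black} → blue.
Cell (r1,c5): row 1 has {blue}; column 5 has {red,yellow,black} → green.
Cell (r2,c5): row 2 has {red}; column 5 has {red,green,yellow,black} → blue.
Cell (r3,c1): row 3 has {blue,yellow,black}; column 1 has {blue,green} → red.
Cell (r3,c2): row 3 has {red,blue,yellow,black}; column 2 is empty so far → green.
Cell (r4,c2): row 4 has {red,green,yellow,black}; column 2 has {green} → blue.
Cell (r5,c2): row 5 has {red,blue,green,black}; column 2 has {blue,green} → yellow.
Cell (r1,c3): row 1 has {blue,green}; column 3 has {red,blue,black} → yellow.
Cell (r2,c2): row 2 has {red,blue}; column 2 has {blue,green,yellow} → black.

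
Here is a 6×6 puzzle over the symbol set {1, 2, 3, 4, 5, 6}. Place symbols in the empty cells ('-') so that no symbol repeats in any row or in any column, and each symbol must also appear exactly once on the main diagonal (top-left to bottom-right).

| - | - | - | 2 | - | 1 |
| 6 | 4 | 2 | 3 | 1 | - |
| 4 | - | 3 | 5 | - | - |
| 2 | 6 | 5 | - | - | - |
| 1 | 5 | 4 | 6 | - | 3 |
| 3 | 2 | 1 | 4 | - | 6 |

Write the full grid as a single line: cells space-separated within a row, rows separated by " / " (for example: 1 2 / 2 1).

(r1,c1) = 5
(r1,c2) = 3
(r1,c3) = 6
(r1,c5) = 4
(r2,c6) = 5
(r3,c2) = 1
(r3,c6) = 2
(r4,c4) = 1
(r4,c5) = 3
(r4,c6) = 4
(r5,c5) = 2
(r6,c5) = 5
(r3,c5) = 6

5 3 6 2 4 1 / 6 4 2 3 1 5 / 4 1 3 5 6 2 / 2 6 5 1 3 4 / 1 5 4 6 2 3 / 3 2 1 4 5 6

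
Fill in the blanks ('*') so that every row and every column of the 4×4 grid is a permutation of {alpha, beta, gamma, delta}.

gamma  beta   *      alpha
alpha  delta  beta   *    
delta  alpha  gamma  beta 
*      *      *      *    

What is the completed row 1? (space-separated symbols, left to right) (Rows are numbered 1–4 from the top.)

gamma beta delta alpha

(r1,c3) = delta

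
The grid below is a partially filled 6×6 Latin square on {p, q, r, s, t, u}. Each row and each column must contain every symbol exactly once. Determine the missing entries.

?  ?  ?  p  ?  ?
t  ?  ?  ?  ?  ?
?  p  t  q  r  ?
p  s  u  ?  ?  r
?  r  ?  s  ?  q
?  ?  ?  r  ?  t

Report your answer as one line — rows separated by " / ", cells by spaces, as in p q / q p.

row 2 has {t}; column 4 has {p,q,r,s} — only u is left for (r2,c4).
row 4 has {p,r,s,u}; column 4 has {p,q,r,s,u} — only t is left for (r4,c4).
row 4 has {p,r,s,t,u}; column 5 has {r} — only q is left for (r4,c5).
row 5 has {q,r,s}; column 1 has {p,t} — only u is left for (r5,c1).
row 5 has {q,r,s,u}; column 3 has {t,u} — only p is left for (r5,c3).
row 5 has {p,q,r,s,u}; column 5 has {q,r} — only t is left for (r5,c5).
row 2 has {t,u}; column 2 has {p,r,s} — only q is left for (r2,c2).
row 3 has {p,q,r,t}; column 1 has {p,t,u} — only s is left for (r3,c1).
row 3 has {p,q,r,s,t}; column 6 has {q,r,t} — only u is left for (r3,c6).
row 6 has {r,t}; column 1 has {p,s,t,u} — only q is left for (r6,c1).
row 6 has {q,r,t}; column 2 has {p,q,r,s} — only u is left for (r6,c2).
row 6 has {q,r,t,u}; column 3 has {p,t,u} — only s is left for (r6,c3).
row 6 has {q,r,s,t,u}; column 5 has {q,r,t} — only p is left for (r6,c5).
row 1 has {p}; column 1 has {p,q,s,t,u} — only r is left for (r1,c1).
row 1 has {p,r}; column 2 has {p,q,r,s,u} — only t is left for (r1,c2).
row 1 has {p,r,t}; column 3 has {p,s,t,u} — only q is left for (r1,c3).
row 1 has {p,q,r,t}; column 6 has {q,r,t,u} — only s is left for (r1,c6).
row 2 has {q,t,u}; column 3 has {p,q,s,t,u} — only r is left for (r2,c3).
row 2 has {q,r,t,u}; column 5 has {p,q,r,t} — only s is left for (r2,c5).
row 2 has {q,r,s,t,u}; column 6 has {q,r,s,t,u} — only p is left for (r2,c6).
row 1 has {p,q,r,s,t}; column 5 has {p,q,r,s,t} — only u is left for (r1,c5).

r t q p u s / t q r u s p / s p t q r u / p s u t q r / u r p s t q / q u s r p t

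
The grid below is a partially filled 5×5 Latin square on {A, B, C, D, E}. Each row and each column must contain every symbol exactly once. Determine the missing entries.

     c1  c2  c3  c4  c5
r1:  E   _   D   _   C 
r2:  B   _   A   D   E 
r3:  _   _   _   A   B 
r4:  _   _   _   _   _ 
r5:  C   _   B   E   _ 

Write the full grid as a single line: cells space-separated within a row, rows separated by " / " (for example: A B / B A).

E A D B C / B C A D E / D E C A B / A B E C D / C D B E A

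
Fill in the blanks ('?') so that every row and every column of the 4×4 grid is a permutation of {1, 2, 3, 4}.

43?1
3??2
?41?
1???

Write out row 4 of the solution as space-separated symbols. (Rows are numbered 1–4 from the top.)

1 2 3 4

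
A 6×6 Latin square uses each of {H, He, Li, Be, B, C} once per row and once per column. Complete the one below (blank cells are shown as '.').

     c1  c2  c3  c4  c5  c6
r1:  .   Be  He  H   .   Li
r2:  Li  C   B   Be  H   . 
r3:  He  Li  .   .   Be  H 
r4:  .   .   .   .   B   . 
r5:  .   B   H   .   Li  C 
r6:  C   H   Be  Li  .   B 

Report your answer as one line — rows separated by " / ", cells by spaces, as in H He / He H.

(r1,c1) = B
(r1,c5) = C
(r2,c6) = He
(r3,c3) = C
(r3,c4) = B
(r4,c2) = He
(r4,c3) = Li
(r4,c4) = C
(r4,c6) = Be
(r5,c1) = Be
(r5,c4) = He
(r6,c5) = He
(r4,c1) = H

B Be He H C Li / Li C B Be H He / He Li C B Be H / H He Li C B Be / Be B H He Li C / C H Be Li He B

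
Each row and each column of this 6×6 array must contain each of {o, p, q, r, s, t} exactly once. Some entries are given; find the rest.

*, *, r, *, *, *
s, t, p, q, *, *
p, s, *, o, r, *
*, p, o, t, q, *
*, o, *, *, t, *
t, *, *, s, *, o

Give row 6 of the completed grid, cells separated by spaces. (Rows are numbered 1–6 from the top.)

(r1,c2) = q
(r1,c4) = p
(r2,c5) = o
(r2,c6) = r
(r4,c1) = r
(r4,c6) = s
(r5,c1) = q
(r5,c3) = s
(r5,c4) = r
(r5,c6) = p
(r6,c2) = r
(r6,c3) = q
(r6,c5) = p

t r q s p o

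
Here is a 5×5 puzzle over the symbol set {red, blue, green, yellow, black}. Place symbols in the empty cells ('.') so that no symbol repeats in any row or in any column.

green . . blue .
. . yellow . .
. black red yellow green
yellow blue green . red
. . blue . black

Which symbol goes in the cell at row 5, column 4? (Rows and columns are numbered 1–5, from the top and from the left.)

green

Cell (r1,c3): row 1 has {blue,green}; column 3 has {red,blue,green,yellow} → black.
Cell (r1,c5): row 1 has {blue,green,black}; column 5 has {red,green,black} → yellow.
Cell (r2,c5): row 2 has {yellow}; column 5 has {red,green,yellow,black} → blue.
Cell (r3,c1): row 3 has {red,green,yellow,black}; column 1 has {green,yellow} → blue.
Cell (r4,c4): row 4 has {red,blue,green,yellow}; column 4 has {blue,yellow} → black.
Cell (r5,c1): row 5 has {blue,black}; column 1 has {blue,green,yellow} → red.
Cell (r5,c4): row 5 has {red,blue,black}; column 4 has {blue,yellow,black} → green.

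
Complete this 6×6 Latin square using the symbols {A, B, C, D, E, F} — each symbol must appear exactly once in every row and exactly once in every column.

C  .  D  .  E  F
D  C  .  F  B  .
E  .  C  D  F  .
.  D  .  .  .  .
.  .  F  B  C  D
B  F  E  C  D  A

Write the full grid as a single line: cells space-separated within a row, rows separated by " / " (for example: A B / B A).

C B D A E F / D C A F B E / E A C D F B / F D B E A C / A E F B C D / B F E C D A

row 1 has {C,D,E,F}; column 4 has {B,C,D,F} — only A is left for (r1,c4).
row 2 has {B,C,D,F}; column 3 has {C,D,E,F} — only A is left for (r2,c3).
row 2 has {A,B,C,D,F}; column 6 has {A,D,F} — only E is left for (r2,c6).
row 3 has {C,D,E,F}; column 6 has {A,D,E,F} — only B is left for (r3,c6).
row 4 has {D}; column 3 has {A,C,D,E,F} — only B is left for (r4,c3).
row 4 has {B,D}; column 4 has {A,B,C,D,F} — only E is left for (r4,c4).
row 4 has {B,D,E}; column 5 has {B,C,D,E,F} — only A is left for (r4,c5).
row 4 has {A,B,D,E}; column 6 has {A,B,D,E,F} — only C is left for (r4,c6).
row 5 has {B,C,D,F}; column 1 has {B,C,D,E} — only A is left for (r5,c1).
row 5 has {A,B,C,D,F}; column 2 has {C,D,F} — only E is left for (r5,c2).
row 1 has {A,C,D,E,F}; column 2 has {C,D,E,F} — only B is left for (r1,c2).
row 3 has {B,C,D,E,F}; column 2 has {B,C,D,E,F} — only A is left for (r3,c2).
row 4 has {A,B,C,D,E}; column 1 has {A,B,C,D,E} — only F is left for (r4,c1).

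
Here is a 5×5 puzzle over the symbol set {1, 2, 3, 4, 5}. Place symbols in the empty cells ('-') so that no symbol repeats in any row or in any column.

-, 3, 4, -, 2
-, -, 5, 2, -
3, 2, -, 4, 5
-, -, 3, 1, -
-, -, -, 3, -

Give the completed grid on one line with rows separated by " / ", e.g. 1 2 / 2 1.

At row 1, column 4: row 1 has {2,3,4}; column 4 has {1,2,3,4}; that leaves 5.
At row 3, column 3: row 3 has {2,3,4,5}; column 3 has {3,4,5}; that leaves 1.
At row 4, column 5: row 4 has {1,3}; column 5 has {2,5}; that leaves 4.
At row 5, column 3: row 5 has {3}; column 3 has {1,3,4,5}; that leaves 2.
At row 5, column 5: row 5 has {2,3}; column 5 has {2,4,5}; that leaves 1.
At row 1, column 1: row 1 has {2,3,4,5}; column 1 has {3}; that leaves 1.
At row 2, column 1: row 2 has {2,5}; column 1 has {1,3}; that leaves 4.
At row 2, column 2: row 2 has {2,4,5}; column 2 has {2,3}; that leaves 1.
At row 2, column 5: row 2 has {1,2,4,5}; column 5 has {1,2,4,5}; that leaves 3.
At row 4, column 2: row 4 has {1,3,4}; column 2 has {1,2,3}; that leaves 5.
At row 5, column 1: row 5 has {1,2,3}; column 1 has {1,3,4}; that leaves 5.
At row 5, column 2: row 5 has {1,2,3,5}; column 2 has {1,2,3,5}; that leaves 4.
At row 4, column 1: row 4 has {1,3,4,5}; column 1 has {1,3,4,5}; that leaves 2.

1 3 4 5 2 / 4 1 5 2 3 / 3 2 1 4 5 / 2 5 3 1 4 / 5 4 2 3 1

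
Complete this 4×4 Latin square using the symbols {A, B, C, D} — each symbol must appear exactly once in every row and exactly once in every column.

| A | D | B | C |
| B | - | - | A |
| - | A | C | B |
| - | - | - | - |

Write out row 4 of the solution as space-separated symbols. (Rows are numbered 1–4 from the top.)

C B A D

(r2,c2) = C
(r2,c3) = D
(r3,c1) = D
(r4,c1) = C
(r4,c2) = B
(r4,c3) = A
(r4,c4) = D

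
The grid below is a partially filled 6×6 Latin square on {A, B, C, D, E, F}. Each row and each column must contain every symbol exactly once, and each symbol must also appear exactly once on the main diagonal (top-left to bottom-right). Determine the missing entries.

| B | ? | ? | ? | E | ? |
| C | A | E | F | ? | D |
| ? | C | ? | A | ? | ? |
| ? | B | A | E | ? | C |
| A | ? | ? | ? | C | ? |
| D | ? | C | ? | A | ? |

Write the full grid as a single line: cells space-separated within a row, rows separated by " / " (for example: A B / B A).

(r2,c5): row 2 has {A,C,D,E,F}; column 5 has {A,C,E}, so it must be B.
(r4,c1): row 4 has {A,B,C,E}; column 1 has {A,B,C,D}, so it must be F.
(r4,c5): row 4 has {A,B,C,E,F}; column 5 has {A,B,C,E}, so it must be D.
(r6,c4): row 6 has {A,C,D}; column 4 has {A,E,F}, so it must be B.
(r6,c6): row 6 has {A,B,C,D}; column 6 has {C,D}; the diagonal has {A,B,C,E}, so it must be F.
(r1,c6): row 1 has {B,E}; column 6 has {C,D,F}, so it must be A.
(r3,c1): row 3 has {A,C}; column 1 has {A,B,C,D,F}, so it must be E.
(r3,c3): row 3 has {A,C,E}; column 3 has {A,C,E}; the diagonal has {A,B,C,E,F}, so it must be D.
(r3,c5): row 3 has {A,C,D,E}; column 5 has {A,B,C,D,E}, so it must be F.
(r3,c6): row 3 has {A,C,D,E,F}; column 6 has {A,C,D,F}, so it must be B.
(r5,c4): row 5 has {A,C}; column 4 has {A,B,E,F}, so it must be D.
(r5,c6): row 5 has {A,C,D}; column 6 has {A,B,C,D,F}, so it must be E.
(r6,c2): row 6 has {A,B,C,D,F}; column 2 has {A,B,C}, so it must be E.
(r1,c3): row 1 has {A,B,E}; column 3 has {A,C,D,E}, so it must be F.
(r1,c4): row 1 has {A,B,E,F}; column 4 has {A,B,D,E,F}, so it must be C.
(r5,c2): row 5 has {A,C,D,E}; column 2 has {A,B,C,E}, so it must be F.
(r5,c3): row 5 has {A,C,D,E,F}; column 3 has {A,C,D,E,F}, so it must be B.
(r1,c2): row 1 has {A,B,C,E,F}; column 2 has {A,B,C,E,F}, so it must be D.

B D F C E A / C A E F B D / E C D A F B / F B A E D C / A F B D C E / D E C B A F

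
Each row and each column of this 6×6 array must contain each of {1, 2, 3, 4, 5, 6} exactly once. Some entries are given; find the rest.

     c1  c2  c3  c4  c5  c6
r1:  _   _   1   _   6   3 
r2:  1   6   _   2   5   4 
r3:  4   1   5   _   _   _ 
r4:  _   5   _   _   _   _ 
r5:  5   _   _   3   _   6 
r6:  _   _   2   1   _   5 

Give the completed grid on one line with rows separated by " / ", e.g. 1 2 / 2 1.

(r1,c1): row 1 has {1,3,6}; column 1 has {1,4,5}, so it must be 2.
(r1,c2): row 1 has {1,2,3,6}; column 2 has {1,5,6}, so it must be 4.
(r1,c4): row 1 has {1,2,3,4,6}; column 4 has {1,2,3}, so it must be 5.
(r2,c3): row 2 has {1,2,4,5,6}; column 3 has {1,2,5}, so it must be 3.
(r3,c4): row 3 has {1,4,5}; column 4 has {1,2,3,5}, so it must be 6.
(r3,c6): row 3 has {1,4,5,6}; column 6 has {3,4,5,6}, so it must be 2.
(r4,c4): row 4 has {5}; column 4 has {1,2,3,5,6}, so it must be 4.
(r4,c6): row 4 has {4,5}; column 6 has {2,3,4,5,6}, so it must be 1.
(r5,c2): row 5 has {3,5,6}; column 2 has {1,4,5,6}, so it must be 2.
(r5,c3): row 5 has {2,3,5,6}; column 3 has {1,2,3,5}, so it must be 4.
(r5,c5): row 5 has {2,3,4,5,6}; column 5 has {5,6}, so it must be 1.
(r6,c2): row 6 has {1,2,5}; column 2 has {1,2,4,5,6}, so it must be 3.
(r6,c5): row 6 has {1,2,3,5}; column 5 has {1,5,6}, so it must be 4.
(r3,c5): row 3 has {1,2,4,5,6}; column 5 has {1,4,5,6}, so it must be 3.
(r4,c3): row 4 has {1,4,5}; column 3 has {1,2,3,4,5}, so it must be 6.
(r4,c5): row 4 has {1,4,5,6}; column 5 has {1,3,4,5,6}, so it must be 2.
(r6,c1): row 6 has {1,2,3,4,5}; column 1 has {1,2,4,5}, so it must be 6.
(r4,c1): row 4 has {1,2,4,5,6}; column 1 has {1,2,4,5,6}, so it must be 3.

2 4 1 5 6 3 / 1 6 3 2 5 4 / 4 1 5 6 3 2 / 3 5 6 4 2 1 / 5 2 4 3 1 6 / 6 3 2 1 4 5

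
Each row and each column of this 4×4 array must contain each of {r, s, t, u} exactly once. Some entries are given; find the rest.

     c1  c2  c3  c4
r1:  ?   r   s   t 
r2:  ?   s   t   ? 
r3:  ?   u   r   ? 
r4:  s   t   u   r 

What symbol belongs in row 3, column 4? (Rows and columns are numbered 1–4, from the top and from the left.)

s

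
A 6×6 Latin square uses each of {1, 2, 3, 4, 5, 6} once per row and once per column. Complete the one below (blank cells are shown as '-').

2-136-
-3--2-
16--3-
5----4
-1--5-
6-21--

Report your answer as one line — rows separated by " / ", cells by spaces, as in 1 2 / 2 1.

2 4 1 3 6 5 / 4 3 6 5 2 1 / 1 6 5 4 3 2 / 5 2 3 6 1 4 / 3 1 4 2 5 6 / 6 5 2 1 4 3

(r1,c6) = 5
(r2,c1) = 4
(r3,c6) = 2
(r4,c2) = 2
(r4,c4) = 6
(r4,c5) = 1
(r5,c1) = 3
(r5,c6) = 6
(r6,c5) = 4
(r6,c6) = 3
(r1,c2) = 4
(r2,c4) = 5
(r2,c6) = 1
(r3,c4) = 4
(r4,c3) = 3
(r5,c3) = 4
(r5,c4) = 2
(r6,c2) = 5
(r2,c3) = 6
(r3,c3) = 5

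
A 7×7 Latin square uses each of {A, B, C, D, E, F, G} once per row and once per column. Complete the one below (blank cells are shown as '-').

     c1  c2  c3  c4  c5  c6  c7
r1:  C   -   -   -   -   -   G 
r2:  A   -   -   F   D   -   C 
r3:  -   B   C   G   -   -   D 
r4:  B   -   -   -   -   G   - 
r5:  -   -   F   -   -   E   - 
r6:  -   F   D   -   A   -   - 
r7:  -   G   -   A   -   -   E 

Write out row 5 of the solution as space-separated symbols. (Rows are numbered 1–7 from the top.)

D C F B G E A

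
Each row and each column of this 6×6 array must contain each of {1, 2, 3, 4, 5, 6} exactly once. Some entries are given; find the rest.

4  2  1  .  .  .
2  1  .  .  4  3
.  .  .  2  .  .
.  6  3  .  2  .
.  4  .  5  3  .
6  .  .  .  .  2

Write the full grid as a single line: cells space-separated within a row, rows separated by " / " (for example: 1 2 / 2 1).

4 2 1 3 6 5 / 2 1 5 6 4 3 / 3 5 6 2 1 4 / 5 6 3 4 2 1 / 1 4 2 5 3 6 / 6 3 4 1 5 2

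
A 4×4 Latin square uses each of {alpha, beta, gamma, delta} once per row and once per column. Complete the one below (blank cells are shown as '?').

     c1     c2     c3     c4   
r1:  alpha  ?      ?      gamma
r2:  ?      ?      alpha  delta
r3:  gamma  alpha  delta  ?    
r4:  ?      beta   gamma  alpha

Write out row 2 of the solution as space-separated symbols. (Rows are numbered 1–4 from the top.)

row 1 has {alpha,gamma}; column 2 has {alpha,beta} — only delta is left for (r1,c2).
row 1 has {alpha,gamma,delta}; column 3 has {alpha,gamma,delta} — only beta is left for (r1,c3).
row 2 has {alpha,delta}; column 1 has {alpha,gamma} — only beta is left for (r2,c1).
row 2 has {alpha,beta,delta}; column 2 has {alpha,beta,delta} — only gamma is left for (r2,c2).

beta gamma alpha delta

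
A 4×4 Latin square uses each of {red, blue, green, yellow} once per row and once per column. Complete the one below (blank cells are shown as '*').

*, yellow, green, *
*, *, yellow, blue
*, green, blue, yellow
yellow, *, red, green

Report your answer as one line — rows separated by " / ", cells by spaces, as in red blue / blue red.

blue yellow green red / green red yellow blue / red green blue yellow / yellow blue red green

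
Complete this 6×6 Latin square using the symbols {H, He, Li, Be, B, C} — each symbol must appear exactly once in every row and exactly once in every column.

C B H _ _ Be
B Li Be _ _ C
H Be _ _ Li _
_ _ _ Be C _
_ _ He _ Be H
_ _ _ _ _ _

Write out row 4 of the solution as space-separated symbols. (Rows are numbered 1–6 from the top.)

He H Li Be C B

(r1,c5) = He
(r2,c5) = H
(r5,c1) = Li
(r5,c2) = C
(r5,c4) = B
(r6,c5) = B
(r1,c4) = Li
(r2,c4) = He
(r3,c4) = C
(r4,c1) = He
(r4,c2) = H
(r6,c1) = Be
(r6,c2) = He
(r6,c4) = H
(r6,c6) = Li
(r3,c3) = B
(r3,c6) = He
(r4,c3) = Li
(r4,c6) = B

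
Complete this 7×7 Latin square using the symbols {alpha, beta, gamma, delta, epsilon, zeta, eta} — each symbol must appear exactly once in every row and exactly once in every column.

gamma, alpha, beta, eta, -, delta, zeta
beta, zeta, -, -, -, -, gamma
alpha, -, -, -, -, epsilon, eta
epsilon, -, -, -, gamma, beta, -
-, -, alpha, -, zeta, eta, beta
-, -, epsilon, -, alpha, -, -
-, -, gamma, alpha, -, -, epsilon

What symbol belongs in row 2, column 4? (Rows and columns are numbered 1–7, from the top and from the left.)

epsilon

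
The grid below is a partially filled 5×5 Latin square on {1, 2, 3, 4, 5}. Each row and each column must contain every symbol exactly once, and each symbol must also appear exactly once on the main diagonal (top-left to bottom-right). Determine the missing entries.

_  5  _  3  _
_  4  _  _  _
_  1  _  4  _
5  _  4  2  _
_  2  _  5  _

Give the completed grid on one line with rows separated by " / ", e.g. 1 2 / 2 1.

1 5 2 3 4 / 2 4 3 1 5 / 3 1 5 4 2 / 5 3 4 2 1 / 4 2 1 5 3

Cell (r1,c1): row 1 has {3,5}; column 1 has {5}; the diagonal has {2,4} → 1.
Cell (r1,c3): row 1 has {1,3,5}; column 3 has {4} → 2.
Cell (r1,c5): row 1 has {1,2,3,5}; column 5 is empty so far → 4.
Cell (r2,c4): row 2 has {4}; column 4 has {2,3,4,5} → 1.
Cell (r4,c2): row 4 has {2,4,5}; column 2 has {1,2,4,5} → 3.
Cell (r4,c5): row 4 has {2,3,4,5}; column 5 has {4} → 1.
Cell (r5,c5): row 5 has {2,5}; column 5 has {1,4}; the diagonal has {1,2,4} → 3.
Cell (r3,c3): row 3 has {1,4}; column 3 has {2,4}; the diagonal has {1,2,3,4} → 5.
Cell (r3,c5): row 3 has {1,4,5}; column 5 has {1,3,4} → 2.
Cell (r5,c1): row 5 has {2,3,5}; column 1 has {1,5} → 4.
Cell (r5,c3): row 5 has {2,3,4,5}; column 3 has {2,4,5} → 1.
Cell (r2,c3): row 2 has {1,4}; column 3 has {1,2,4,5} → 3.
Cell (r2,c5): row 2 has {1,3,4}; column 5 has {1,2,3,4} → 5.
Cell (r3,c1): row 3 has {1,2,4,5}; column 1 has {1,4,5} → 3.
Cell (r2,c1): row 2 has {1,3,4,5}; column 1 has {1,3,4,5} → 2.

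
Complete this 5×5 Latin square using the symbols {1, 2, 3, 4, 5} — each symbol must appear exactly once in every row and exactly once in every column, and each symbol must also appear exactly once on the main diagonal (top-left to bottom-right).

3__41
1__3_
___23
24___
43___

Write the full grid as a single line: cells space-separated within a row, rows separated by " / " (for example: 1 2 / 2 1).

3 2 5 4 1 / 1 5 2 3 4 / 5 1 4 2 3 / 2 4 3 1 5 / 4 3 1 5 2

Cell (r3,c1): row 3 has {2,3}; column 1 has {1,2,3,4} → 5.
Cell (r3,c2): row 3 has {2,3,5}; column 2 has {3,4} → 1.
Cell (r3,c3): row 3 has {1,2,3,5}; column 3 is empty so far; the diagonal has {3} → 4.
Cell (r4,c5): row 4 has {2,4}; column 5 has {1,3} → 5.
Cell (r5,c5): row 5 has {3,4}; column 5 has {1,3,5}; the diagonal has {3,4} → 2.
Cell (r2,c2): row 2 has {1,3}; column 2 has {1,3,4}; the diagonal has {2,3,4} → 5.
Cell (r2,c3): row 2 has {1,3,5}; column 3 has {4} → 2.
Cell (r2,c5): row 2 has {1,2,3,5}; column 5 has {1,2,3,5} → 4.
Cell (r4,c4): row 4 has {2,4,5}; column 4 has {2,3,4}; the diagonal has {2,3,4,5} → 1.
Cell (r5,c4): row 5 has {2,3,4}; column 4 has {1,2,3,4} → 5.
Cell (r1,c2): row 1 has {1,3,4}; column 2 has {1,3,4,5} → 2.
Cell (r1,c3): row 1 has {1,2,3,4}; column 3 has {2,4} → 5.
Cell (r4,c3): row 4 has {1,2,4,5}; column 3 has {2,4,5} → 3.
Cell (r5,c3): row 5 has {2,3,4,5}; column 3 has {2,3,4,5} → 1.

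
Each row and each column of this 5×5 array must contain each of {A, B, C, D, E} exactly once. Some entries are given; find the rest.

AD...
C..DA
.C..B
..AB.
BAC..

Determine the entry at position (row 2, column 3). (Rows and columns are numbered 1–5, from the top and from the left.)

E

Cell (r4,c2): row 4 has {A,B}; column 2 has {A,C,D} → E.
Cell (r5,c4): row 5 has {A,B,C}; column 4 has {B,D} → E.
Cell (r5,c5): row 5 has {A,B,C,E}; column 5 has {A,B} → D.
Cell (r1,c4): row 1 has {A,D}; column 4 has {B,D,E} → C.
Cell (r1,c5): row 1 has {A,C,D}; column 5 has {A,B,D} → E.
Cell (r2,c2): row 2 has {A,C,D}; column 2 has {A,C,D,E} → B.
Cell (r2,c3): row 2 has {A,B,C,D}; column 3 has {A,C} → E.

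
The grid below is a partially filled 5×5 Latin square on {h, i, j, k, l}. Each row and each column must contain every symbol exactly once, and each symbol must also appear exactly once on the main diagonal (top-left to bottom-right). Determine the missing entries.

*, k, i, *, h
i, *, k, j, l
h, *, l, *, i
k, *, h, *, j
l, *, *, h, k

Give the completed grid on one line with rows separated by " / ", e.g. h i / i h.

Cell (r1,c1): row 1 has {h,i,k}; column 1 has {h,i,k,l}; the diagonal has {k,l} → j.
Cell (r1,c4): row 1 has {h,i,j,k}; column 4 has {h,j} → l.
Cell (r2,c2): row 2 has {i,j,k,l}; column 2 has {k}; the diagonal has {j,k,l} → h.
Cell (r3,c2): row 3 has {h,i,l}; column 2 has {h,k} → j.
Cell (r3,c4): row 3 has {h,i,j,l}; column 4 has {h,j,l} → k.
Cell (r4,c4): row 4 has {h,j,k}; column 4 has {h,j,k,l}; the diagonal has {h,j,k,l} → i.
Cell (r5,c2): row 5 has {h,k,l}; column 2 has {h,j,k} → i.
Cell (r5,c3): row 5 has {h,i,k,l}; column 3 has {h,i,k,l} → j.
Cell (r4,c2): row 4 has {h,i,j,k}; column 2 has {h,i,j,k} → l.

j k i l h / i h k j l / h j l k i / k l h i j / l i j h k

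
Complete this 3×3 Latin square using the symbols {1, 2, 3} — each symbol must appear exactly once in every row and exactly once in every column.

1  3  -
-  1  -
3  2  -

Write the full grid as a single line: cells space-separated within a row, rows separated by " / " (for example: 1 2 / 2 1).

1 3 2 / 2 1 3 / 3 2 1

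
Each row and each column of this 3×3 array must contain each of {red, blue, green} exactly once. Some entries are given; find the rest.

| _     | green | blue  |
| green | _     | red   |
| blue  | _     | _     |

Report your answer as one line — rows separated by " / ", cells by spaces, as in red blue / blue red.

red green blue / green blue red / blue red green

(r1,c1) = red
(r2,c2) = blue
(r3,c2) = red
(r3,c3) = green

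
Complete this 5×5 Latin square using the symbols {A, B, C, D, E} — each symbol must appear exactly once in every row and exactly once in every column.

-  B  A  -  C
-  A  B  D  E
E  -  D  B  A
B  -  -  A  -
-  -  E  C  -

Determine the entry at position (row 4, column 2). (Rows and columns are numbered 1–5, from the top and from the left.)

E

row 1 has {A,B,C}; column 1 has {B,E} — only D is left for (r1,c1).
row 1 has {A,B,C,D}; column 4 has {A,B,C,D} — only E is left for (r1,c4).
row 2 has {A,B,D,E}; column 1 has {B,D,E} — only C is left for (r2,c1).
row 3 has {A,B,D,E}; column 2 has {A,B} — only C is left for (r3,c2).
row 4 has {A,B}; column 3 has {A,B,D,E} — only C is left for (r4,c3).
row 4 has {A,B,C}; column 5 has {A,C,E} — only D is left for (r4,c5).
row 5 has {C,E}; column 1 has {B,C,D,E} — only A is left for (r5,c1).
row 5 has {A,C,E}; column 2 has {A,B,C} — only D is left for (r5,c2).
row 5 has {A,C,D,E}; column 5 has {A,C,D,E} — only B is left for (r5,c5).
row 4 has {A,B,C,D}; column 2 has {A,B,C,D} — only E is left for (r4,c2).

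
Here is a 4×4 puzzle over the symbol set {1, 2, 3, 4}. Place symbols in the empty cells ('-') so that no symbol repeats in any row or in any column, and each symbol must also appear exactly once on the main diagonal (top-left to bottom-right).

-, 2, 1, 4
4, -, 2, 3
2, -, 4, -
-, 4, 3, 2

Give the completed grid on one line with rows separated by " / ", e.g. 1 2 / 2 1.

3 2 1 4 / 4 1 2 3 / 2 3 4 1 / 1 4 3 2

row 1 has {1,2,4}; column 1 has {2,4}; the diagonal has {2,4} — only 3 is left for (r1,c1).
row 2 has {2,3,4}; column 2 has {2,4}; the diagonal has {2,3,4} — only 1 is left for (r2,c2).
row 3 has {2,4}; column 2 has {1,2,4} — only 3 is left for (r3,c2).
row 3 has {2,3,4}; column 4 has {2,3,4} — only 1 is left for (r3,c4).
row 4 has {2,3,4}; column 1 has {2,3,4} — only 1 is left for (r4,c1).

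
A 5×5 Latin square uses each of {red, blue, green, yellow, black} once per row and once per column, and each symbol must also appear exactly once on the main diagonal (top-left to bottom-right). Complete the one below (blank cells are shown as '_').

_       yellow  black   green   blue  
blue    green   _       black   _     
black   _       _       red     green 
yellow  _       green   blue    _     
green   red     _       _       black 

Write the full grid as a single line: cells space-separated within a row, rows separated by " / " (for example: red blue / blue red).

(r1,c1): row 1 has {blue,green,yellow,black}; column 1 has {blue,green,yellow,black}; the diagonal has {blue,green,black}, so it must be red.
(r3,c2): row 3 has {red,green,black}; column 2 has {red,green,yellow}, so it must be blue.
(r3,c3): row 3 has {red,blue,green,black}; column 3 has {green,black}; the diagonal has {red,blue,green,black}, so it must be yellow.
(r4,c2): row 4 has {blue,green,yellow}; column 2 has {red,blue,green,yellow}, so it must be black.
(r4,c5): row 4 has {blue,green,yellow,black}; column 5 has {blue,green,black}, so it must be red.
(r5,c3): row 5 has {red,green,black}; column 3 has {green,yellow,black}, so it must be blue.
(r5,c4): row 5 has {red,blue,green,black}; column 4 has {red,blue,green,black}, so it must be yellow.
(r2,c3): row 2 has {blue,green,black}; column 3 has {blue,green,yellow,black}, so it must be red.
(r2,c5): row 2 has {red,blue,green,black}; column 5 has {red,blue,green,black}, so it must be yellow.

red yellow black green blue / blue green red black yellow / black blue yellow red green / yellow black green blue red / green red blue yellow black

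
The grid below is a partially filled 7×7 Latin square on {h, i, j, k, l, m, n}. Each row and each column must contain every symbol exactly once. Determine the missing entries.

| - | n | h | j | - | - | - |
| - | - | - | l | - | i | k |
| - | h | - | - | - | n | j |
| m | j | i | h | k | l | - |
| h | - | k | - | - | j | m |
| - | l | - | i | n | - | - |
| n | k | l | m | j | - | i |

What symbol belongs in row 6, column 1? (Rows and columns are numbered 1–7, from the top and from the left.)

(r1,c7) = l
(r2,c1) = j
(r2,c2) = m
(r2,c3) = n
(r2,c5) = h
(r3,c3) = m
(r3,c4) = k
(r4,c7) = n
(r5,c2) = i
(r5,c4) = n
(r5,c5) = l
(r6,c1) = k

k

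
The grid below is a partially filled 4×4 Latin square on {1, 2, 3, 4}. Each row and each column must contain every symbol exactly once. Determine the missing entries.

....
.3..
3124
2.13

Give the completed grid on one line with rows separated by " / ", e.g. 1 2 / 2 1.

4 2 3 1 / 1 3 4 2 / 3 1 2 4 / 2 4 1 3

(r2,c3) = 4
(r4,c2) = 4
(r1,c2) = 2
(r1,c3) = 3
(r1,c4) = 1
(r2,c1) = 1
(r2,c4) = 2
(r1,c1) = 4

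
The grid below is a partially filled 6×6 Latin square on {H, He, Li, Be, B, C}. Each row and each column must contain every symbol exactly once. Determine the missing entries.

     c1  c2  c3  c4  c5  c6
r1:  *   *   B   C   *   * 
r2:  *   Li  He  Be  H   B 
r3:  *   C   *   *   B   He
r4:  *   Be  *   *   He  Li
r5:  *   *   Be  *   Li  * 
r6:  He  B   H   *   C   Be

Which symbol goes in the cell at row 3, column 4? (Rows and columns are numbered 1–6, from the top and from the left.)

H

(r1,c5) = Be
(r1,c6) = H
(r2,c1) = C
(r3,c3) = Li
(r3,c4) = H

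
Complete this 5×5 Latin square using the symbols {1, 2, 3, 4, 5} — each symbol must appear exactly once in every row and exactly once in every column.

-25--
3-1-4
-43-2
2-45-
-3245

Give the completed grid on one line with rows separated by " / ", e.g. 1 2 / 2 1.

row 2 has {1,3,4}; column 2 has {2,3,4} — only 5 is left for (r2,c2).
row 2 has {1,3,4,5}; column 4 has {4,5} — only 2 is left for (r2,c4).
row 3 has {2,3,4}; column 4 has {2,4,5} — only 1 is left for (r3,c4).
row 4 has {2,4,5}; column 2 has {2,3,4,5} — only 1 is left for (r4,c2).
row 4 has {1,2,4,5}; column 5 has {2,4,5} — only 3 is left for (r4,c5).
row 5 has {2,3,4,5}; column 1 has {2,3} — only 1 is left for (r5,c1).
row 1 has {2,5}; column 1 has {1,2,3} — only 4 is left for (r1,c1).
row 1 has {2,4,5}; column 4 has {1,2,4,5} — only 3 is left for (r1,c4).
row 1 has {2,3,4,5}; column 5 has {2,3,4,5} — only 1 is left for (r1,c5).
row 3 has {1,2,3,4}; column 1 has {1,2,3,4} — only 5 is left for (r3,c1).

4 2 5 3 1 / 3 5 1 2 4 / 5 4 3 1 2 / 2 1 4 5 3 / 1 3 2 4 5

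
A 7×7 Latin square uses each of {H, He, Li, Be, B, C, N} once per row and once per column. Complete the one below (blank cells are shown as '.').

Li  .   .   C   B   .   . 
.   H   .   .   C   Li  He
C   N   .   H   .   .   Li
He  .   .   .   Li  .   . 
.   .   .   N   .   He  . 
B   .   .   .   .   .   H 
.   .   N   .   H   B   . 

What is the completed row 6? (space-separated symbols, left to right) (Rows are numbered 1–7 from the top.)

(r3,c6) = Be
(r5,c5) = Be
(r7,c1) = Be
(r7,c7) = C
(r2,c1) = N
(r3,c5) = He
(r5,c1) = H
(r5,c7) = B
(r6,c5) = N
(r6,c6) = C
(r3,c3) = B
(r2,c3) = Be
(r2,c4) = B
(r4,c4) = Be
(r4,c7) = N
(r1,c7) = Be
(r4,c6) = H
(r1,c2) = He
(r1,c3) = H
(r1,c6) = N
(r4,c3) = C
(r5,c3) = Li
(r6,c3) = He
(r6,c4) = Li
(r7,c2) = Li
(r7,c4) = He
(r4,c2) = B
(r5,c2) = C
(r6,c2) = Be

B Be He Li N C H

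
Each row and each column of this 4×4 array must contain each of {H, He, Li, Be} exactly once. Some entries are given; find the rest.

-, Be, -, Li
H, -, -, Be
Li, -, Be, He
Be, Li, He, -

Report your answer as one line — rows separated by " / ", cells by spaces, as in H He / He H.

Cell (r1,c1): row 1 has {Li,Be}; column 1 has {H,Li,Be} → He.
Cell (r1,c3): row 1 has {He,Li,Be}; column 3 has {He,Be} → H.
Cell (r2,c2): row 2 has {H,Be}; column 2 has {Li,Be} → He.
Cell (r2,c3): row 2 has {H,He,Be}; column 3 has {H,He,Be} → Li.
Cell (r3,c2): row 3 has {He,Li,Be}; column 2 has {He,Li,Be} → H.
Cell (r4,c4): row 4 has {He,Li,Be}; column 4 has {He,Li,Be} → H.

He Be H Li / H He Li Be / Li H Be He / Be Li He H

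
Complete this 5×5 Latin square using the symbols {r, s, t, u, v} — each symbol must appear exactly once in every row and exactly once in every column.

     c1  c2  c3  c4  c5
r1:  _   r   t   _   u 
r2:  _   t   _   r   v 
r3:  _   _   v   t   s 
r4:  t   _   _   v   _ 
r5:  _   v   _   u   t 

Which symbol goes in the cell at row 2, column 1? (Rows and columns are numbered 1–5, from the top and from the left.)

u

At row 1, column 4: row 1 has {r,t,u}; column 4 has {r,t,u,v}; that leaves s.
At row 3, column 2: row 3 has {s,t,v}; column 2 has {r,t,v}; that leaves u.
At row 4, column 2: row 4 has {t,v}; column 2 has {r,t,u,v}; that leaves s.
At row 4, column 5: row 4 has {s,t,v}; column 5 has {s,t,u,v}; that leaves r.
At row 1, column 1: row 1 has {r,s,t,u}; column 1 has {t}; that leaves v.
At row 3, column 1: row 3 has {s,t,u,v}; column 1 has {t,v}; that leaves r.
At row 4, column 3: row 4 has {r,s,t,v}; column 3 has {t,v}; that leaves u.
At row 5, column 1: row 5 has {t,u,v}; column 1 has {r,t,v}; that leaves s.
At row 5, column 3: row 5 has {s,t,u,v}; column 3 has {t,u,v}; that leaves r.
At row 2, column 1: row 2 has {r,t,v}; column 1 has {r,s,t,v}; that leaves u.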